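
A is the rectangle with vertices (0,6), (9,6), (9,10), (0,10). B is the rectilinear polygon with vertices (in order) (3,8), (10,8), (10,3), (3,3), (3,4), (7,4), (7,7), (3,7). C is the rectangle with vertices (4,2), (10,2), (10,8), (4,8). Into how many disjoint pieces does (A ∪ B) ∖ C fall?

(A ∪ B) ∖ C splits into 2 disjoint pieces (area 26, area 1).

2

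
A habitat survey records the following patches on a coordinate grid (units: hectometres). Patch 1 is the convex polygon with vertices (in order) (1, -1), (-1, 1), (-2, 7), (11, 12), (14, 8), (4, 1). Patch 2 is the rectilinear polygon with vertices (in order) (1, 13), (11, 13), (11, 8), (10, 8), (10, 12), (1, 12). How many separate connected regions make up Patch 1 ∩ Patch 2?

1

Patch 1 ∩ Patch 2 is a single connected region.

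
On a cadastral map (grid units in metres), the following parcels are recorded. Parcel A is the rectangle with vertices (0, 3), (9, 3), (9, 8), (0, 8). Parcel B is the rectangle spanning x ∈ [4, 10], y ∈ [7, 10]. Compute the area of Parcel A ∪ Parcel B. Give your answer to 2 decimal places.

58.00

By inclusion–exclusion:
Individual areas: |Parcel A| = 45, |Parcel B| = 18.
|Parcel A∩Parcel B|: x∈[4,9], y∈[7,8] → 5·1 = 5.
|Parcel A ∪ Parcel B| = 63 − 5 = 58.00.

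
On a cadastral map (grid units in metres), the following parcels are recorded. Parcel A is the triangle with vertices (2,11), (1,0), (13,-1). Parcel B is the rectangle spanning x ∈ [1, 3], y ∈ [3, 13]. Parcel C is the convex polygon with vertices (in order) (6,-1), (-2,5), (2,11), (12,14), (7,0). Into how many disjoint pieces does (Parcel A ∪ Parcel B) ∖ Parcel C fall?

(Parcel A ∪ Parcel B) ∖ Parcel C splits into 3 disjoint pieces (area 14.3, area 5.3501, area 4.6).

3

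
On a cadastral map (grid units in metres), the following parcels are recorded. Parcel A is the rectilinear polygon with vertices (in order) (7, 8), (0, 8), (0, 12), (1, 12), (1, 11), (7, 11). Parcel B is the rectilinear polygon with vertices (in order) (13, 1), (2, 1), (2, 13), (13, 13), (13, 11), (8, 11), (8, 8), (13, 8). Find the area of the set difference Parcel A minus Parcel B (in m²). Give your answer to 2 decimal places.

|Parcel A| = 22, |Parcel A∩Parcel B| = 15.
|Parcel A ∖ Parcel B| = |Parcel A| − |Parcel A∩Parcel B| = 22 − 15 = 7.00.

7.00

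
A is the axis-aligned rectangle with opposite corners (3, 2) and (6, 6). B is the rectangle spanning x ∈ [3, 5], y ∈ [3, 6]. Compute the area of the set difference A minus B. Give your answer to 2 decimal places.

6.00

|A∩B|: x∈[3,5], y∈[3,6] → 2·3 = 6.
|A| = 12.
|A ∖ B| = |A| − |A∩B| = 12 − 6 = 6.00.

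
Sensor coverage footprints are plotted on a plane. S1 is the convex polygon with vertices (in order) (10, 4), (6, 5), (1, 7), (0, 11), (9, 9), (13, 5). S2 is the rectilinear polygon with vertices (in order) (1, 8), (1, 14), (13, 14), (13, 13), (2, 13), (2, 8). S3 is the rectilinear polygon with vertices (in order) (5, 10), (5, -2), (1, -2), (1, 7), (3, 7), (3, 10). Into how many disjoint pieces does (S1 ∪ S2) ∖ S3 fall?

(S1 ∪ S2) ∖ S3 splits into 2 disjoint pieces (area 29.0778, area 23.5833).

2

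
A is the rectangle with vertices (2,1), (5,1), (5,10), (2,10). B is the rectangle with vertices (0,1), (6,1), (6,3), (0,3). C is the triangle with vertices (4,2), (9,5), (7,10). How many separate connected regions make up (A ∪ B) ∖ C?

1

(A ∪ B) ∖ C is a single connected region.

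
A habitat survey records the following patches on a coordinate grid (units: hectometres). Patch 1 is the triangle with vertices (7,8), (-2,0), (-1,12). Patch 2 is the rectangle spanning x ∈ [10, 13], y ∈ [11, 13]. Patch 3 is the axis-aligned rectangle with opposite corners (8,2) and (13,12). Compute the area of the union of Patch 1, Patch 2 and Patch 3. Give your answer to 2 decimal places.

By inclusion–exclusion:
Individual areas: |Patch 1| = 50, |Patch 2| = 6, |Patch 3| = 50.
|Patch 1∩Patch 2| = 0.
|Patch 1∩Patch 3| = 0.
|Patch 2∩Patch 3|: x∈[10,13], y∈[11,12] → 3·1 = 3.
|Patch 1∩Patch 2∩Patch 3| = 0.
|Patch 1 ∪ Patch 2 ∪ Patch 3| = 106 − 3 + 0 = 103.00.

103.00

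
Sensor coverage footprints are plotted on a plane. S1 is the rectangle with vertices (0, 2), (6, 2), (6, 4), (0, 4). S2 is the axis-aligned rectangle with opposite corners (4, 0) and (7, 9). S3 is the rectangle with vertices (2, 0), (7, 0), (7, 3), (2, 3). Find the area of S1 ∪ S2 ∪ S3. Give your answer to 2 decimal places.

By inclusion–exclusion:
Individual areas: |S1| = 12, |S2| = 27, |S3| = 15.
|S1∩S2|: x∈[4,6], y∈[2,4] → 2·2 = 4.
|S1∩S3|: x∈[2,6], y∈[2,3] → 4·1 = 4.
|S2∩S3|: x∈[4,7], y∈[0,3] → 3·3 = 9.
|S1∩S2∩S3| = 2.
|S1 ∪ S2 ∪ S3| = 54 − 17 + 2 = 39.00.

39.00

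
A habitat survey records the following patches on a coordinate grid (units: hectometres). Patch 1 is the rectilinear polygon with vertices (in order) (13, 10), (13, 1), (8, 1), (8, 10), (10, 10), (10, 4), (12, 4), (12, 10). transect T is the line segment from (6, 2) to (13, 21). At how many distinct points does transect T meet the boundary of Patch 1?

The segment meets the boundary at (8.947,10), (8,7.429).

2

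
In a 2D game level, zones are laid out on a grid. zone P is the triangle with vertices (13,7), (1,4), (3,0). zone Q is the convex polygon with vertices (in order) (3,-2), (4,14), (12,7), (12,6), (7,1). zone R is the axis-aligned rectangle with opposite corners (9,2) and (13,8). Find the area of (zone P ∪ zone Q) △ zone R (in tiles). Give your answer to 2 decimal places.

|zone P ∪ zone Q| = 80.4356.
|(zone P ∪ zone Q) ∩ zone R| = 10.1536.
|(zone P ∪ zone Q) △ zone R| = 80.4356 + 24 − 20.3071 = 84.13.

84.13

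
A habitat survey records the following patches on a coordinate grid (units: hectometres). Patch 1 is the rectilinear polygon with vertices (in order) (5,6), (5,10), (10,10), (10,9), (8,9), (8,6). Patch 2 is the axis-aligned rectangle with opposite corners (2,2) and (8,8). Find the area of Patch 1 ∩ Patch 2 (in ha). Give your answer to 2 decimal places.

The intersection is the polygon with vertices (5,8), (8,8), (8,6), (5,6).
By the shoelace formula its area is 6.00.

6.00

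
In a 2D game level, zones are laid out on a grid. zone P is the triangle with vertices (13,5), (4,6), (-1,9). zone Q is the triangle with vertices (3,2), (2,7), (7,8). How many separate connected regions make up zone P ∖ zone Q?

zone P ∖ zone Q splits into 2 disjoint pieces (area 4.3697, area 2.7338).

2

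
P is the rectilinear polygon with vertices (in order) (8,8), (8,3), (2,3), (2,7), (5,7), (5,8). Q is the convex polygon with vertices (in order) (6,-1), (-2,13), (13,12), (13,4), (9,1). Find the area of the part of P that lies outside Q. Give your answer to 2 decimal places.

|P| = 27, |P∩Q| = 24.4286.
|P ∖ Q| = |P| − |P∩Q| = 27 − 24.4286 = 2.57.

2.57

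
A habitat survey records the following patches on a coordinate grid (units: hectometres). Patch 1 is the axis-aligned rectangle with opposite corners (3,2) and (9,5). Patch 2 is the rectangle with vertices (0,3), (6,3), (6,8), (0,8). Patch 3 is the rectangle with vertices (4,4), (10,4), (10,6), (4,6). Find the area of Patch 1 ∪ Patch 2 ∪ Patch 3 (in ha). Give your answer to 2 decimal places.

47.00

By inclusion–exclusion:
Individual areas: |Patch 1| = 18, |Patch 2| = 30, |Patch 3| = 12.
|Patch 1∩Patch 2|: x∈[3,6], y∈[3,5] → 3·2 = 6.
|Patch 1∩Patch 3|: x∈[4,9], y∈[4,5] → 5·1 = 5.
|Patch 2∩Patch 3|: x∈[4,6], y∈[4,6] → 2·2 = 4.
|Patch 1∩Patch 2∩Patch 3| = 2.
|Patch 1 ∪ Patch 2 ∪ Patch 3| = 60 − 15 + 2 = 47.00.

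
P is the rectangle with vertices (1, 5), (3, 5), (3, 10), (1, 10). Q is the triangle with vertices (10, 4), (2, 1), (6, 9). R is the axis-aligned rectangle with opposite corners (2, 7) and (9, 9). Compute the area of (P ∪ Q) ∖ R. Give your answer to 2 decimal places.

31.40

|P ∪ Q| = 36.
|(P ∪ Q) ∩ R| = 4.6.
|(P ∪ Q) ∖ R| = 36 − 4.6 = 31.40.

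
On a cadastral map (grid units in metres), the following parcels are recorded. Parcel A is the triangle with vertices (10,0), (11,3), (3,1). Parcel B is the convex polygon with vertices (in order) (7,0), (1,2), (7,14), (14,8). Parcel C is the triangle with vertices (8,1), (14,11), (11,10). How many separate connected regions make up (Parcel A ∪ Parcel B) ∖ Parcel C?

(Parcel A ∪ Parcel B) ∖ Parcel C is a single connected region.

1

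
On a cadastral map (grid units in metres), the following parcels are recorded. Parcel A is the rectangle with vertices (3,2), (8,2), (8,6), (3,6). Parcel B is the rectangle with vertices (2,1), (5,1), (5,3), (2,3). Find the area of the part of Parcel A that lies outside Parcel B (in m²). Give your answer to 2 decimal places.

|Parcel A∩Parcel B|: x∈[3,5], y∈[2,3] → 2·1 = 2.
|Parcel A| = 20.
|Parcel A ∖ Parcel B| = |Parcel A| − |Parcel A∩Parcel B| = 20 − 2 = 18.00.

18.00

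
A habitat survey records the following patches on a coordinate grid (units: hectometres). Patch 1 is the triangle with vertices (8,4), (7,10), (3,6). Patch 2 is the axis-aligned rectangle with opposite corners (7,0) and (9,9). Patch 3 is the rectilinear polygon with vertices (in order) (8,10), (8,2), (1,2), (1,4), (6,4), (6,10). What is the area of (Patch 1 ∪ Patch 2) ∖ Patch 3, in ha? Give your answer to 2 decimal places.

17.30

|Patch 1 ∪ Patch 2| = 29.2833.
|(Patch 1 ∪ Patch 2) ∩ Patch 3| = 11.9833.
|(Patch 1 ∪ Patch 2) ∖ Patch 3| = 29.2833 − 11.9833 = 17.30.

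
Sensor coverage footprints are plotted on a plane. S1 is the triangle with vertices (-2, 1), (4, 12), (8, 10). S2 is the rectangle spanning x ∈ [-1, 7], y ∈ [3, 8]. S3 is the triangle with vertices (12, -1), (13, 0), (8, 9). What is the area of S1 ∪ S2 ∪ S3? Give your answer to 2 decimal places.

62.27

By inclusion–exclusion:
Individual areas: |S1| = 28, |S2| = 40, |S3| = 7.
|S1∩S2| = 12.7273.
|S1∩S3| = 0.
|S2∩S3| = 0.
|S1∩S2∩S3| = 0.
|S1 ∪ S2 ∪ S3| = 75 − 12.7273 + 0 = 62.27.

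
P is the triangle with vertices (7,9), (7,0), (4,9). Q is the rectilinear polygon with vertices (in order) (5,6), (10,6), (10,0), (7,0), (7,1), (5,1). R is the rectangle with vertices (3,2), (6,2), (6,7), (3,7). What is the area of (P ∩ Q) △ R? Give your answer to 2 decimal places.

17.83

|P ∩ Q| = 5.8333.
|(P ∩ Q) ∩ R| = 1.5.
|(P ∩ Q) △ R| = 5.8333 + 15 − 3 = 17.83.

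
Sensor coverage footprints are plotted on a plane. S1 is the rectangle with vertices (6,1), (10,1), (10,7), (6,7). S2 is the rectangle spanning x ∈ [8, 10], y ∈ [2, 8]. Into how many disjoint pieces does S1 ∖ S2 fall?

S1 ∖ S2 is a single connected region.

1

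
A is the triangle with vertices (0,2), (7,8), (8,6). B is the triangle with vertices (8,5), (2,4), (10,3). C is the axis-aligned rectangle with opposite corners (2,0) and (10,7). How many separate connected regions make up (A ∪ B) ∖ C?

2

(A ∪ B) ∖ C splits into 2 disjoint pieces (area 0.8333, area 0.7143).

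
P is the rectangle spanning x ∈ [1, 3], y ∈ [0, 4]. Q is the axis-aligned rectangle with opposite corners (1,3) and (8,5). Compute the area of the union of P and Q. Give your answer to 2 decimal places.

20.00

By inclusion–exclusion:
Individual areas: |P| = 8, |Q| = 14.
|P∩Q|: x∈[1,3], y∈[3,4] → 2·1 = 2.
|P ∪ Q| = 22 − 2 = 20.00.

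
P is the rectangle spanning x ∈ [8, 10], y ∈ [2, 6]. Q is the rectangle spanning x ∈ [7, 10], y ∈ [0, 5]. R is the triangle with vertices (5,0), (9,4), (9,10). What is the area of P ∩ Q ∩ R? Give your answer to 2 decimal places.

The intersection is the polygon with vertices (8,5), (9,5), (9,4), (8,3).
By the shoelace formula its area is 1.50.

1.50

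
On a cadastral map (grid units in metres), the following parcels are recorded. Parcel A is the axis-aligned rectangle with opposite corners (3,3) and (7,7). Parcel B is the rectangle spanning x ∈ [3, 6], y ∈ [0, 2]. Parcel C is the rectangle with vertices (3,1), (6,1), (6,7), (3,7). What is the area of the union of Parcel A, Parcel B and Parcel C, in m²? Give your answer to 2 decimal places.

By inclusion–exclusion:
Individual areas: |Parcel A| = 16, |Parcel B| = 6, |Parcel C| = 18.
|Parcel A∩Parcel B| = 0 (no overlap).
|Parcel A∩Parcel C|: x∈[3,6], y∈[3,7] → 3·4 = 12.
|Parcel B∩Parcel C|: x∈[3,6], y∈[1,2] → 3·1 = 3.
|Parcel A∩Parcel B∩Parcel C| = 0.
|Parcel A ∪ Parcel B ∪ Parcel C| = 40 − 15 + 0 = 25.00.

25.00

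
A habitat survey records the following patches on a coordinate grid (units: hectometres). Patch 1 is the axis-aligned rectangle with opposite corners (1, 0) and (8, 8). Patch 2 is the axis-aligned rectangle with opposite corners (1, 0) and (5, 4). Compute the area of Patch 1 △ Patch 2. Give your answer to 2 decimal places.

|Patch 1∩Patch 2|: x∈[1,5], y∈[0,4] → 4·4 = 16.
|Patch 1 △ Patch 2| = |Patch 1| + |Patch 2| − 2·|Patch 1∩Patch 2| = 56 + 16 − 32 = 40.00.

40.00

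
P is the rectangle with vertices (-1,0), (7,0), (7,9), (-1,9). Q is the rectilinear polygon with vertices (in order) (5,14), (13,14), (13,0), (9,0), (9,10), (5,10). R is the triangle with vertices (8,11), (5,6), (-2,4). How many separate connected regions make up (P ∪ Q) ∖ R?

(P ∪ Q) ∖ R splits into 3 disjoint pieces (area 46.1571, area 13.2071, area 71.5857).

3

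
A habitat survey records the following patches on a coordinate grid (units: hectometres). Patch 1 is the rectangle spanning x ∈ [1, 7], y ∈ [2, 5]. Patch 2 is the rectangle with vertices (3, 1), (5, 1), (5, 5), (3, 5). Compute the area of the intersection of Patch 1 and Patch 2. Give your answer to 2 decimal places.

6.00

|Patch 1∩Patch 2|: x∈[3,5], y∈[2,5] → 2·3 = 6.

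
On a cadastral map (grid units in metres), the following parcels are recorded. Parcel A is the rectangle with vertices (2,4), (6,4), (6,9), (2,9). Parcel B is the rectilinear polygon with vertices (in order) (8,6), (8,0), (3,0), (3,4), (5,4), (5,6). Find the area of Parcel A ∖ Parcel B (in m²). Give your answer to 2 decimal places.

|Parcel A| = 20, |Parcel A∩Parcel B| = 2.
|Parcel A ∖ Parcel B| = |Parcel A| − |Parcel A∩Parcel B| = 20 − 2 = 18.00.

18.00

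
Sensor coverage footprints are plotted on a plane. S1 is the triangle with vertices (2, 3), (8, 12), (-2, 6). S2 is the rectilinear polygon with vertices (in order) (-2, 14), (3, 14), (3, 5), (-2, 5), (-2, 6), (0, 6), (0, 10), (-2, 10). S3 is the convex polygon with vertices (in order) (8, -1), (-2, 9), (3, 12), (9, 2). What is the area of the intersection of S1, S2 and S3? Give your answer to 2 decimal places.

The intersection is the polygon with vertices (3,5), (2,5), (0,7), (0,7.2), (3,9).
By the shoelace formula its area is 7.30.

7.30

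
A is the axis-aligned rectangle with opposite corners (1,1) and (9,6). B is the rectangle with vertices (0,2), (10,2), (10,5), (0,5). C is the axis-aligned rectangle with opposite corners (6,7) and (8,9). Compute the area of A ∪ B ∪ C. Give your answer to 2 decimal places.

By inclusion–exclusion:
Individual areas: |A| = 40, |B| = 30, |C| = 4.
|A∩B|: x∈[1,9], y∈[2,5] → 8·3 = 24.
|A∩C| = 0 (no overlap).
|B∩C| = 0 (no overlap).
|A∩B∩C| = 0.
|A ∪ B ∪ C| = 74 − 24 + 0 = 50.00.

50.00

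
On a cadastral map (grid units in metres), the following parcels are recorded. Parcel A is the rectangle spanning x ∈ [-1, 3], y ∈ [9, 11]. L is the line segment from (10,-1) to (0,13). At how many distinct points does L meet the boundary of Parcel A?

2

The segment meets the boundary at (1.429,11), (2.857,9).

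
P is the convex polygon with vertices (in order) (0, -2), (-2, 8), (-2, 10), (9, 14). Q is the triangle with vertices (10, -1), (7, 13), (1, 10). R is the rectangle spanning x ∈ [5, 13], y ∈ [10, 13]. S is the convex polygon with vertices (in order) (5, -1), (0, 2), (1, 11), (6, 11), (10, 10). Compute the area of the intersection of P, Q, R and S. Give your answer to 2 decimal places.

1.84

The intersection is the polygon with vertices (6.75,10), (5,10), (5,11), (6,11), (7.151,10.712).
By the shoelace formula its area is 1.84.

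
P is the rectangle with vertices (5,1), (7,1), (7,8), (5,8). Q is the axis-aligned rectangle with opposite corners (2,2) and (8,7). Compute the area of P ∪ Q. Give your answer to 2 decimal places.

By inclusion–exclusion:
Individual areas: |P| = 14, |Q| = 30.
|P∩Q|: x∈[5,7], y∈[2,7] → 2·5 = 10.
|P ∪ Q| = 44 − 10 = 34.00.

34.00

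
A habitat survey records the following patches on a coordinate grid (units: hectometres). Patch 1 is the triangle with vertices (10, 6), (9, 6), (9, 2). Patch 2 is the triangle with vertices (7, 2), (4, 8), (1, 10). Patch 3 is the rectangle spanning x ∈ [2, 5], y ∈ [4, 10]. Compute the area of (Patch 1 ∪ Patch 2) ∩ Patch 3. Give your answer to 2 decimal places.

4.33

The region (Patch 1 ∪ Patch 2) ∩ Patch 3 is the polygon with vertices (4,8), (5,6), (5,4.667), (2,8.667), (2,9.333).
By the shoelace formula its area is 4.33.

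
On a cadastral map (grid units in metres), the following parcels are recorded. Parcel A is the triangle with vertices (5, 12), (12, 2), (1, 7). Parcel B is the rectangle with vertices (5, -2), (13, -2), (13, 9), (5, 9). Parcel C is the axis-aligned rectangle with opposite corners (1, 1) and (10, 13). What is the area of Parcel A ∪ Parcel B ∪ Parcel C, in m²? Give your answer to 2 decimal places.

156.00

By inclusion–exclusion:
Individual areas: |Parcel A| = 37.5, |Parcel B| = 88, |Parcel C| = 108.
|Parcel A∩Parcel B| = 20.7136.
|Parcel A∩Parcel C| = 35.5519.
|Parcel B∩Parcel C|: x∈[5,10], y∈[1,9] → 5·8 = 40.
|Parcel A∩Parcel B∩Parcel C| = 18.7656.
|Parcel A ∪ Parcel B ∪ Parcel C| = 233.5 − 96.2656 + 18.7656 = 156.00.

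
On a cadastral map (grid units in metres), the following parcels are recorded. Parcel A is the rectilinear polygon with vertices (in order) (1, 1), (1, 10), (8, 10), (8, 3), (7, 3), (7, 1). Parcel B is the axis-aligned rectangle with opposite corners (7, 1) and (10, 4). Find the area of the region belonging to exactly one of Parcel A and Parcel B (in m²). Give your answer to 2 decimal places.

68.00

|Parcel A| = 61, |Parcel B| = 9, |Parcel A∩Parcel B| = 1.
|Parcel A △ Parcel B| = |Parcel A| + |Parcel B| − 2·|Parcel A∩Parcel B| = 61 + 9 − 2 = 68.00.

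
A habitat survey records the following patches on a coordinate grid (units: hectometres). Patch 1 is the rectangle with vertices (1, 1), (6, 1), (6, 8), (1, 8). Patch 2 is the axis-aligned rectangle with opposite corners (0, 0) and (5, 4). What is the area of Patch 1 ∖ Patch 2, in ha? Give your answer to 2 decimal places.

23.00

|Patch 1∩Patch 2|: x∈[1,5], y∈[1,4] → 4·3 = 12.
|Patch 1| = 35.
|Patch 1 ∖ Patch 2| = |Patch 1| − |Patch 1∩Patch 2| = 35 − 12 = 23.00.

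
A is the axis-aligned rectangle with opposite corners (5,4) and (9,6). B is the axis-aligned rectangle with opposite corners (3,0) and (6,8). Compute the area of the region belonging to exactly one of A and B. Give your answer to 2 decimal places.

|A∩B|: x∈[5,6], y∈[4,6] → 1·2 = 2.
|A △ B| = |A| + |B| − 2·|A∩B| = 8 + 24 − 4 = 28.00.

28.00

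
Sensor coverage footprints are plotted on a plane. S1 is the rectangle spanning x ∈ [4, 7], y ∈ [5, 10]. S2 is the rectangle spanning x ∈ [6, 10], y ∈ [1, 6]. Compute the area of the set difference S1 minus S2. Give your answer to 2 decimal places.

14.00

|S1∩S2|: x∈[6,7], y∈[5,6] → 1·1 = 1.
|S1| = 15.
|S1 ∖ S2| = |S1| − |S1∩S2| = 15 − 1 = 14.00.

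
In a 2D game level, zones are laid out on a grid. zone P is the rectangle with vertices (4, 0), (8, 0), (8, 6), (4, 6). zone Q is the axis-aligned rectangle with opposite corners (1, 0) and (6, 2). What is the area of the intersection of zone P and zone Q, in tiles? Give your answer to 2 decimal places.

|zone P∩zone Q|: x∈[4,6], y∈[0,2] → 2·2 = 4.

4.00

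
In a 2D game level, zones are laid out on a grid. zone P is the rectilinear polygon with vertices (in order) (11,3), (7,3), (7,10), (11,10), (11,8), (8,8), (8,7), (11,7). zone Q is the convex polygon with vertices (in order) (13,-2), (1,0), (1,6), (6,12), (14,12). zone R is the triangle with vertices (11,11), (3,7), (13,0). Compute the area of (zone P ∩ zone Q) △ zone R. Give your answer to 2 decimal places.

27.06

|zone P ∩ zone Q| = 25.
|(zone P ∩ zone Q) ∩ zone R| = 22.9714.
|(zone P ∩ zone Q) △ zone R| = 25 + 48 − 45.9429 = 27.06.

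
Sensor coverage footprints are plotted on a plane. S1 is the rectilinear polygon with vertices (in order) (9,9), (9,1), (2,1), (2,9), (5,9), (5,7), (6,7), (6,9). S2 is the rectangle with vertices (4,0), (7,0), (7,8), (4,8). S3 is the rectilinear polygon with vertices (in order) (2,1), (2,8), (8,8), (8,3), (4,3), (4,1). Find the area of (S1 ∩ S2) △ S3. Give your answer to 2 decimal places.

|S1 ∩ S2| = 20.
|(S1 ∩ S2) ∩ S3| = 14.
|(S1 ∩ S2) △ S3| = 20 + 34 − 28 = 26.00.

26.00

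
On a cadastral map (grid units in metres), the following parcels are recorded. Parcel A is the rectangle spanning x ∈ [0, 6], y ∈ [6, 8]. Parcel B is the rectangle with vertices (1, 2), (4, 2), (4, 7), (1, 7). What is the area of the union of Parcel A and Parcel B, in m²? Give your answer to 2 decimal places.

By inclusion–exclusion:
Individual areas: |Parcel A| = 12, |Parcel B| = 15.
|Parcel A∩Parcel B|: x∈[1,4], y∈[6,7] → 3·1 = 3.
|Parcel A ∪ Parcel B| = 27 − 3 = 24.00.

24.00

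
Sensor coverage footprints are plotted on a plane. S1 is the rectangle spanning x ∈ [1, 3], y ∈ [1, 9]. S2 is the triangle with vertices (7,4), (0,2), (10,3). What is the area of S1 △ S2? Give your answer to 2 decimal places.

21.01

|S1| = 16, |S2| = 6.5, |S1∩S2| = 0.7429.
|S1 △ S2| = |S1| + |S2| − 2·|S1∩S2| = 16 + 6.5 − 1.4857 = 21.01.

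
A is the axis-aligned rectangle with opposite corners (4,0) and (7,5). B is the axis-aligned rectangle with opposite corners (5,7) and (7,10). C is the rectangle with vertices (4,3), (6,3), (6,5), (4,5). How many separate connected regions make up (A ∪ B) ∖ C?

2

(A ∪ B) ∖ C splits into 2 disjoint pieces (area 11, area 6).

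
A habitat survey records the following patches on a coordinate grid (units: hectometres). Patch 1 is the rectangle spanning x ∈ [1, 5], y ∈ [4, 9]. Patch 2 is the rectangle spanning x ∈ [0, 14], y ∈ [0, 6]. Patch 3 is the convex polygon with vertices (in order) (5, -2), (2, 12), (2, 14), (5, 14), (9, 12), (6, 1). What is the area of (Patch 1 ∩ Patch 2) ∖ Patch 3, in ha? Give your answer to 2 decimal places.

|Patch 1 ∩ Patch 2| = 8.
|(Patch 1 ∩ Patch 2) ∩ Patch 3| = 3.
|(Patch 1 ∩ Patch 2) ∖ Patch 3| = 8 − 3 = 5.00.

5.00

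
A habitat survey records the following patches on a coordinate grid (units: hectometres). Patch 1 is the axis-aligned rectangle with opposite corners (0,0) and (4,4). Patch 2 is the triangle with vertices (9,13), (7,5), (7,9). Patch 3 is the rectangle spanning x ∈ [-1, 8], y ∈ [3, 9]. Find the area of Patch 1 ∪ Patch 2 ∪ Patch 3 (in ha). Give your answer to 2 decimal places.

68.00

By inclusion–exclusion:
Individual areas: |Patch 1| = 16, |Patch 2| = 4, |Patch 3| = 54.
|Patch 1∩Patch 2| = 0.
|Patch 1∩Patch 3|: x∈[0,4], y∈[3,4] → 4·1 = 4.
|Patch 2∩Patch 3| = 2.
|Patch 1∩Patch 2∩Patch 3| = 0.
|Patch 1 ∪ Patch 2 ∪ Patch 3| = 74 − 6 + 0 = 68.00.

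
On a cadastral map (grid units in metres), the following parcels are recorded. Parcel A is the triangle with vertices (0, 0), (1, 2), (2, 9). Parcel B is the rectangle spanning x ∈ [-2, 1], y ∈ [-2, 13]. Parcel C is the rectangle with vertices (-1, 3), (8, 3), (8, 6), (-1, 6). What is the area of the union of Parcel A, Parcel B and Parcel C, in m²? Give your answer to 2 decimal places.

By inclusion–exclusion:
Individual areas: |Parcel A| = 2.5, |Parcel B| = 45, |Parcel C| = 27.
|Parcel A∩Parcel B| = 1.25.
|Parcel A∩Parcel C| = 1.0714.
|Parcel B∩Parcel C|: x∈[-1,1], y∈[3,6] → 2·3 = 6.
|Parcel A∩Parcel B∩Parcel C| = 0.25.
|Parcel A ∪ Parcel B ∪ Parcel C| = 74.5 − 8.3214 + 0.25 = 66.43.

66.43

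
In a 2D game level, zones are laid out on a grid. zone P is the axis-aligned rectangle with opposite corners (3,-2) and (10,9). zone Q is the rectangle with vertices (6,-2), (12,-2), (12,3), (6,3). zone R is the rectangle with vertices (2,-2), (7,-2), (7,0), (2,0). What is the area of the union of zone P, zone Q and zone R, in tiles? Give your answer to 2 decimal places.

89.00

By inclusion–exclusion:
Individual areas: |zone P| = 77, |zone Q| = 30, |zone R| = 10.
|zone P∩zone Q|: x∈[6,10], y∈[-2,3] → 4·5 = 20.
|zone P∩zone R|: x∈[3,7], y∈[-2,0] → 4·2 = 8.
|zone Q∩zone R|: x∈[6,7], y∈[-2,0] → 1·2 = 2.
|zone P∩zone Q∩zone R| = 2.
|zone P ∪ zone Q ∪ zone R| = 117 − 30 + 2 = 89.00.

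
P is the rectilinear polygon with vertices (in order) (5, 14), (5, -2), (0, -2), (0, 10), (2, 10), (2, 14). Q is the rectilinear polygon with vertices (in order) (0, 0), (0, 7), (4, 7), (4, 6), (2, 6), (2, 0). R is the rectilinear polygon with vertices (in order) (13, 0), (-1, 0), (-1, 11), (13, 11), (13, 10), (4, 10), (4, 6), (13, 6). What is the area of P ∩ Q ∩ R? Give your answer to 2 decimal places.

16.00

The intersection is the polygon with vertices (4,7), (4,6), (2,6), (2,0), (0,0), (0,7).
By the shoelace formula its area is 16.00.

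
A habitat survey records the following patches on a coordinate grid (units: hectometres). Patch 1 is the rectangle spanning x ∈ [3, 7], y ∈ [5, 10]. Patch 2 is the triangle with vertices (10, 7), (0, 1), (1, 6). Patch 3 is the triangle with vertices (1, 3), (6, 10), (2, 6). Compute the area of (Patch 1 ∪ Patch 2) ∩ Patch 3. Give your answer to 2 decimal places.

3.66

The region (Patch 1 ∪ Patch 2) ∩ Patch 3 is the polygon with vertices (3,6.222), (3,7), (6,10), (1,3), (2,6), (2.125,6.125).
By the shoelace formula its area is 3.66.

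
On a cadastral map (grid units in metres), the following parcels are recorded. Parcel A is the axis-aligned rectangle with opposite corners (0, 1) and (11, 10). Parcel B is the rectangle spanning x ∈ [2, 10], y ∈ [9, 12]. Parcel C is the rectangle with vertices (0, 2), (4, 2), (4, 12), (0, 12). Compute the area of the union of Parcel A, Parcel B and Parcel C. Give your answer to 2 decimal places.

By inclusion–exclusion:
Individual areas: |Parcel A| = 99, |Parcel B| = 24, |Parcel C| = 40.
|Parcel A∩Parcel B|: x∈[2,10], y∈[9,10] → 8·1 = 8.
|Parcel A∩Parcel C|: x∈[0,4], y∈[2,10] → 4·8 = 32.
|Parcel B∩Parcel C|: x∈[2,4], y∈[9,12] → 2·3 = 6.
|Parcel A∩Parcel B∩Parcel C| = 2.
|Parcel A ∪ Parcel B ∪ Parcel C| = 163 − 46 + 2 = 119.00.

119.00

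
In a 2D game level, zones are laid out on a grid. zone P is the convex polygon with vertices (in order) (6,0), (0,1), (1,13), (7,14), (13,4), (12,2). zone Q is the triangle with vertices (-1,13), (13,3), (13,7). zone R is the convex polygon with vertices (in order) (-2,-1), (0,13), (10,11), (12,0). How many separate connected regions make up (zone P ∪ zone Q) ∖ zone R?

3

(zone P ∪ zone Q) ∖ zone R splits into 3 disjoint pieces (area 0.1222, area 9.7653, area 9.4977).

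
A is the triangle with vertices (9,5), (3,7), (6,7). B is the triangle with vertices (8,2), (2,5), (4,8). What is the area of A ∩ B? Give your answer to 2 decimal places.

0.58

The intersection is the polygon with vertices (3.273,6.909), (3.333,7), (4.667,7), (5.143,6.286).
By the shoelace formula its area is 0.58.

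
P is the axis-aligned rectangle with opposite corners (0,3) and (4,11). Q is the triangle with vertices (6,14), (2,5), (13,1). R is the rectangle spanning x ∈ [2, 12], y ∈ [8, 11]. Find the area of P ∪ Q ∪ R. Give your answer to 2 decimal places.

95.50

By inclusion–exclusion:
Individual areas: |P| = 32, |Q| = 57.5, |R| = 30.
|P∩Q| = 5.2273.
|P∩R|: x∈[2,4], y∈[8,11] → 2·3 = 6.
|Q∩R| = 13.2692.
|P∩Q∩R| = 0.5.
|P ∪ Q ∪ R| = 119.5 − 24.4965 + 0.5 = 95.50.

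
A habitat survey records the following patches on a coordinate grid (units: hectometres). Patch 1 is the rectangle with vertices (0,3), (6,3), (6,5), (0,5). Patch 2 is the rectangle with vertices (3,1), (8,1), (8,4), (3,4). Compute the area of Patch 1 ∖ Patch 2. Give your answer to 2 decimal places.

|Patch 1∩Patch 2|: x∈[3,6], y∈[3,4] → 3·1 = 3.
|Patch 1| = 12.
|Patch 1 ∖ Patch 2| = |Patch 1| − |Patch 1∩Patch 2| = 12 − 3 = 9.00.

9.00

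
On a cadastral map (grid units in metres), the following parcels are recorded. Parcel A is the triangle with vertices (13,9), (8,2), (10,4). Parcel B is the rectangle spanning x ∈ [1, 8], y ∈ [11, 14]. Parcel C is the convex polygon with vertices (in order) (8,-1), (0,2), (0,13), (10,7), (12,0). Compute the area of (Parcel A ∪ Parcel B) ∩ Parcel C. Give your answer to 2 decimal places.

|Parcel A ∪ Parcel B| = 23.
|(Parcel A ∪ Parcel B) ∩ Parcel C| = 2.81.

2.81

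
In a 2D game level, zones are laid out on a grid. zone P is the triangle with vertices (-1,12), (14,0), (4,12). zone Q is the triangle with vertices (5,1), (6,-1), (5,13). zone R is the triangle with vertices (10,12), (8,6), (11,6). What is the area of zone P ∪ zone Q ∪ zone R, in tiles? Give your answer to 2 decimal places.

43.49

By inclusion–exclusion:
Individual areas: |zone P| = 30, |zone Q| = 6, |zone R| = 9.
|zone P∩zone Q| = 1.0852.
|zone P∩zone R| = 0.4286.
|zone Q∩zone R| = 0.
|zone P∩zone Q∩zone R| = 0.
|zone P ∪ zone Q ∪ zone R| = 45 − 1.5138 + 0 = 43.49.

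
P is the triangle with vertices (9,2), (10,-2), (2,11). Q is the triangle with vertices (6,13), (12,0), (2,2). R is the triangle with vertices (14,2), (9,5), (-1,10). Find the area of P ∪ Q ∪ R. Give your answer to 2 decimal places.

By inclusion–exclusion:
Individual areas: |P| = 9.5, |Q| = 59, |R| = 2.5.
|P∩Q| = 7.4586.
|P∩R| = 0.1967.
|Q∩R| = 1.5651.
|P∩Q∩R| = 0.1967.
|P ∪ Q ∪ R| = 71 − 9.2204 + 0.1967 = 61.98.

61.98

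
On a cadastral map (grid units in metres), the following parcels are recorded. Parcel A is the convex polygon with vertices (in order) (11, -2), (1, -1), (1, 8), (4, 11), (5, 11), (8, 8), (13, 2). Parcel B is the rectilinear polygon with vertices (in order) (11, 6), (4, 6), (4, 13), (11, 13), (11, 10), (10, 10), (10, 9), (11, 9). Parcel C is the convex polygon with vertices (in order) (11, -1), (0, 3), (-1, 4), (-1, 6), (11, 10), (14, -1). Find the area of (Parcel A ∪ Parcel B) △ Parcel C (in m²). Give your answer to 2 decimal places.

|Parcel A ∪ Parcel B| = 138.8333.
|(Parcel A ∪ Parcel B) ∩ Parcel C| = 79.4015.
|(Parcel A ∪ Parcel B) △ Parcel C| = 138.8333 + 98 − 158.803 = 78.03.

78.03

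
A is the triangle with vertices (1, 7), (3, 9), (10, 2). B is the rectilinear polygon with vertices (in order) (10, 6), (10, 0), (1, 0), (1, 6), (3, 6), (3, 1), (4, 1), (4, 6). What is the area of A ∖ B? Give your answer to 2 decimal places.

|A| = 14, |A∩B| = 6.0111.
|A ∖ B| = |A| − |A∩B| = 14 − 6.0111 = 7.99.

7.99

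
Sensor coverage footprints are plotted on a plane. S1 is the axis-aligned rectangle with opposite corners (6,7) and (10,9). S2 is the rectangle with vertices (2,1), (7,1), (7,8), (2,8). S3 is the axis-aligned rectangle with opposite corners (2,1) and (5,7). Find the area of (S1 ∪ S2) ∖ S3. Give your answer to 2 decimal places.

24.00

|S1 ∪ S2| = 42.
|(S1 ∪ S2) ∩ S3| = 18.
|(S1 ∪ S2) ∖ S3| = 42 − 18 = 24.00.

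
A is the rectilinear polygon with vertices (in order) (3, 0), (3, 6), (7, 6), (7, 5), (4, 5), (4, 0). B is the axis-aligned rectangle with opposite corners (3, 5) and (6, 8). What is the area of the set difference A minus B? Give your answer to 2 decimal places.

6.00

|A| = 9, |A∩B| = 3.
|A ∖ B| = |A| − |A∩B| = 9 − 3 = 6.00.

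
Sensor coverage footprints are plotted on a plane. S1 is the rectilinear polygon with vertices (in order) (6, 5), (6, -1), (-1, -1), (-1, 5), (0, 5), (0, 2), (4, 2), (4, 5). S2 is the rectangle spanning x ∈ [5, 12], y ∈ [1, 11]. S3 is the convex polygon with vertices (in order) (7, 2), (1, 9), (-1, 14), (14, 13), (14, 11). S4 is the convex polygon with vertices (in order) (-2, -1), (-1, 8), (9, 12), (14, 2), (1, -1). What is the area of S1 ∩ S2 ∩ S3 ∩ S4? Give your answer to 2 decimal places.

1.25

The intersection is the polygon with vertices (6,5), (6,3.167), (5,4.333), (5,5).
By the shoelace formula its area is 1.25.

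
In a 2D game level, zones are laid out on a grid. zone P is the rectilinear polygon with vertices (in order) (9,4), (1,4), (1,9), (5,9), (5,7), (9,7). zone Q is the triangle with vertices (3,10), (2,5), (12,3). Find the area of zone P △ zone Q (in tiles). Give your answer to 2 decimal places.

16.17

|zone P| = 32, |zone Q| = 26, |zone P∩zone Q| = 20.9159.
|zone P △ zone Q| = |zone P| + |zone Q| − 2·|zone P∩zone Q| = 32 + 26 − 41.8317 = 16.17.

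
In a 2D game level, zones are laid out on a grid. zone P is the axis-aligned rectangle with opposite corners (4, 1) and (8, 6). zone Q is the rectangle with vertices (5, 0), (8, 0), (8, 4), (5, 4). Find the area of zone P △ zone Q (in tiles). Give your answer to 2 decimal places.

14.00

|zone P∩zone Q|: x∈[5,8], y∈[1,4] → 3·3 = 9.
|zone P △ zone Q| = |zone P| + |zone Q| − 2·|zone P∩zone Q| = 20 + 12 − 18 = 14.00.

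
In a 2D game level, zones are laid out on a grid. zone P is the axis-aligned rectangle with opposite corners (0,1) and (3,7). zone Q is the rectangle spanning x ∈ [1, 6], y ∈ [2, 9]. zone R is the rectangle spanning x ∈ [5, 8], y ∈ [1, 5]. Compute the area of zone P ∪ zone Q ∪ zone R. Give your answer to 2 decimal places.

By inclusion–exclusion:
Individual areas: |zone P| = 18, |zone Q| = 35, |zone R| = 12.
|zone P∩zone Q|: x∈[1,3], y∈[2,7] → 2·5 = 10.
|zone P∩zone R| = 0 (no overlap).
|zone Q∩zone R|: x∈[5,6], y∈[2,5] → 1·3 = 3.
|zone P∩zone Q∩zone R| = 0.
|zone P ∪ zone Q ∪ zone R| = 65 − 13 + 0 = 52.00.

52.00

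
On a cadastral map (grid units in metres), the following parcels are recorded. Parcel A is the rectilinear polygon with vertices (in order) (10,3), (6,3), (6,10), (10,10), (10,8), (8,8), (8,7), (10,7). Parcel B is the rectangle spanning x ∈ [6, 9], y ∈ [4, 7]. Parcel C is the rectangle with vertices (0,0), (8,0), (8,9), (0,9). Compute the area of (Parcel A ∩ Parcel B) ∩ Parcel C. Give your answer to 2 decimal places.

The region (Parcel A ∩ Parcel B) ∩ Parcel C is the polygon with vertices (8,7), (8,4), (6,4), (6,7).
By the shoelace formula its area is 6.00.

6.00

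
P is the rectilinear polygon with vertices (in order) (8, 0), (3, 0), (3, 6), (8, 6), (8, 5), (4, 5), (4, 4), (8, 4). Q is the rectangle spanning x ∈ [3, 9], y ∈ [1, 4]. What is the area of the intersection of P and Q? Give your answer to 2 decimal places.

15.00

The intersection is the polygon with vertices (3,4), (4,4), (8,4), (8,1), (3,1).
By the shoelace formula its area is 15.00.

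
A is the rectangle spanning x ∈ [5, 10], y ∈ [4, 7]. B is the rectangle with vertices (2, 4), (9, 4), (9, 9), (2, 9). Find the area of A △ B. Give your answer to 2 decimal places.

|A∩B|: x∈[5,9], y∈[4,7] → 4·3 = 12.
|A △ B| = |A| + |B| − 2·|A∩B| = 15 + 35 − 24 = 26.00.

26.00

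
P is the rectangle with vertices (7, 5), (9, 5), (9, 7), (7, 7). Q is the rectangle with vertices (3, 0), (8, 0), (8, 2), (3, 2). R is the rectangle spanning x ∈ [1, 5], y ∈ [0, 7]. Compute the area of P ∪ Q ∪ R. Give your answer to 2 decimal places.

38.00

By inclusion–exclusion:
Individual areas: |P| = 4, |Q| = 10, |R| = 28.
|P∩Q| = 0 (no overlap).
|P∩R| = 0 (no overlap).
|Q∩R|: x∈[3,5], y∈[0,2] → 2·2 = 4.
|P∩Q∩R| = 0.
|P ∪ Q ∪ R| = 42 − 4 + 0 = 38.00.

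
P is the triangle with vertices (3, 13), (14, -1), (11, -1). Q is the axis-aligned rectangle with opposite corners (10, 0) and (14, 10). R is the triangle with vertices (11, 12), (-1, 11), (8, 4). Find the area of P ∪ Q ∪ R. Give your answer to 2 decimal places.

94.43

By inclusion–exclusion:
Individual areas: |P| = 21, |Q| = 40, |R| = 46.5.
|P∩Q| = 6.414.
|P∩R| = 6.5744.
|Q∩R| = 0.0833.
|P∩Q∩R| = 0.
|P ∪ Q ∪ R| = 107.5 − 13.0717 + 0 = 94.43.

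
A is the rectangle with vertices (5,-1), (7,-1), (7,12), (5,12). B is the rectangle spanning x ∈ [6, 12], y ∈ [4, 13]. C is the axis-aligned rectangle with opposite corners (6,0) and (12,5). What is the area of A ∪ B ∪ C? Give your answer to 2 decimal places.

By inclusion–exclusion:
Individual areas: |A| = 26, |B| = 54, |C| = 30.
|A∩B|: x∈[6,7], y∈[4,12] → 1·8 = 8.
|A∩C|: x∈[6,7], y∈[0,5] → 1·5 = 5.
|B∩C|: x∈[6,12], y∈[4,5] → 6·1 = 6.
|A∩B∩C| = 1.
|A ∪ B ∪ C| = 110 − 19 + 1 = 92.00.

92.00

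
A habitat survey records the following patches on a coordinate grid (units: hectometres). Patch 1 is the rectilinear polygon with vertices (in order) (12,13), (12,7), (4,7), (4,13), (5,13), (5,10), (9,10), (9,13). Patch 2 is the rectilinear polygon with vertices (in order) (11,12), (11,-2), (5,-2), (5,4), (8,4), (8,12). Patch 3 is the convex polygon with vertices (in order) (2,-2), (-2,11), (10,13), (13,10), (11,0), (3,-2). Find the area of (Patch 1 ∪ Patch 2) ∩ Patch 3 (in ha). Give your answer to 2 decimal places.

72.50

|Patch 1 ∪ Patch 2| = 83.
|(Patch 1 ∪ Patch 2) ∩ Patch 3| = 72.50.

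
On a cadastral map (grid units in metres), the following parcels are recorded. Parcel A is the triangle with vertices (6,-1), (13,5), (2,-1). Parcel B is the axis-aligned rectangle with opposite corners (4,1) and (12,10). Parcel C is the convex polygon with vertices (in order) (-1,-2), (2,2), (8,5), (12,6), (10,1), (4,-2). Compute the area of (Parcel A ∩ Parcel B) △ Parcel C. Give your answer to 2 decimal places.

|Parcel A ∩ Parcel B| = 5.1775.
|(Parcel A ∩ Parcel B) ∩ Parcel C| = 4.7388.
|(Parcel A ∩ Parcel B) △ Parcel C| = 5.1775 + 49 − 9.4776 = 44.70.

44.70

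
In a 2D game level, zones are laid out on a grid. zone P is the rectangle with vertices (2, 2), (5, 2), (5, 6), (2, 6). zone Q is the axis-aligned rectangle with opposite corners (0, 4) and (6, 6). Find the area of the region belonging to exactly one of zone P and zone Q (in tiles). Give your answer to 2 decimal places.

12.00

|zone P∩zone Q|: x∈[2,5], y∈[4,6] → 3·2 = 6.
|zone P △ zone Q| = |zone P| + |zone Q| − 2·|zone P∩zone Q| = 12 + 12 − 12 = 12.00.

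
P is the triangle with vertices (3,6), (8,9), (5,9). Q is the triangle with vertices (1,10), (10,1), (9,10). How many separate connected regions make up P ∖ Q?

P ∖ Q is a single connected region.

1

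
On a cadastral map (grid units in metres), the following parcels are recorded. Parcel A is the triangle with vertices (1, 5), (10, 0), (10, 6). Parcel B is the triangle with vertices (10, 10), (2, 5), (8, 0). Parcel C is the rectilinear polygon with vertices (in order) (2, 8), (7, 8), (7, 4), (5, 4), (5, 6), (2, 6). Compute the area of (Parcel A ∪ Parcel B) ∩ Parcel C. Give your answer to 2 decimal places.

7.60

The region (Parcel A ∪ Parcel B) ∩ Parcel C is the polygon with vertices (6.8,8), (7,8), (7,4), (5,4), (5,6), (3.6,6).
By the shoelace formula its area is 7.60.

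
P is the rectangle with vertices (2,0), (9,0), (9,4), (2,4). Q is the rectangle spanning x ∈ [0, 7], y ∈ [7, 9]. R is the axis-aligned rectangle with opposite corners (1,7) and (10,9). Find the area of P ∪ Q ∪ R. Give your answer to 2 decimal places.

By inclusion–exclusion:
Individual areas: |P| = 28, |Q| = 14, |R| = 18.
|P∩Q| = 0 (no overlap).
|P∩R| = 0 (no overlap).
|Q∩R|: x∈[1,7], y∈[7,9] → 6·2 = 12.
|P∩Q∩R| = 0.
|P ∪ Q ∪ R| = 60 − 12 + 0 = 48.00.

48.00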